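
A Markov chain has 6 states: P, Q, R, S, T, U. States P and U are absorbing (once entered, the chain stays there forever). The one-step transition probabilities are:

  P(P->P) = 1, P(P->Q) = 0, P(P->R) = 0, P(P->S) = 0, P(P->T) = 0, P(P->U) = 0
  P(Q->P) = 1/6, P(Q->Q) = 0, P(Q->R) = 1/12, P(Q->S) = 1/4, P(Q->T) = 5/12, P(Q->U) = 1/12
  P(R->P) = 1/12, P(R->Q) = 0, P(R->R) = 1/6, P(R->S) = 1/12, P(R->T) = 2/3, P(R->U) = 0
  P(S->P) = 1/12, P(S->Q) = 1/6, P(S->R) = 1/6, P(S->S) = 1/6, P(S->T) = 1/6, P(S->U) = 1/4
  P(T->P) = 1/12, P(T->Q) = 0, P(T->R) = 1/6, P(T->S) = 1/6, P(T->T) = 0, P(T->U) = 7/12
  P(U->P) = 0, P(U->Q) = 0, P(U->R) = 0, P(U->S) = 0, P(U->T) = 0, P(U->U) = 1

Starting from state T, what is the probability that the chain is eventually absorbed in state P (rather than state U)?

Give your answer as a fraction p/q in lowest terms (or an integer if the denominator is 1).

Let a_i = P(absorbed in P | start in state i).
Boundary conditions: a_P = 1, a_U = 0.
For each transient state i, a_i = sum_j P(i->j) * a_j:
  a_Q = 1/6*a_P + 0*a_Q + 1/12*a_R + 1/4*a_S + 5/12*a_T + 1/12*a_U
  a_R = 1/12*a_P + 0*a_Q + 1/6*a_R + 1/12*a_S + 2/3*a_T + 0*a_U
  a_S = 1/12*a_P + 1/6*a_Q + 1/6*a_R + 1/6*a_S + 1/6*a_T + 1/4*a_U
  a_T = 1/12*a_P + 0*a_Q + 1/6*a_R + 1/6*a_S + 0*a_T + 7/12*a_U

Substituting a_P = 1 and a_U = 0, rearrange to (I - Q) a = r where r[i] = P(i -> P):
  [1, -1/12, -1/4, -5/12] . (a_Q, a_R, a_S, a_T) = 1/6
  [0, 5/6, -1/12, -2/3] . (a_Q, a_R, a_S, a_T) = 1/12
  [-1/6, -1/6, 5/6, -1/6] . (a_Q, a_R, a_S, a_T) = 1/12
  [0, -1/6, -1/6, 1] . (a_Q, a_R, a_S, a_T) = 1/12

Solving yields:
  a_Q = 111/346
  a_R = 449/1730
  a_S = 216/865
  a_T = 291/1730

Starting state is T, so the absorption probability is a_T = 291/1730.

Answer: 291/1730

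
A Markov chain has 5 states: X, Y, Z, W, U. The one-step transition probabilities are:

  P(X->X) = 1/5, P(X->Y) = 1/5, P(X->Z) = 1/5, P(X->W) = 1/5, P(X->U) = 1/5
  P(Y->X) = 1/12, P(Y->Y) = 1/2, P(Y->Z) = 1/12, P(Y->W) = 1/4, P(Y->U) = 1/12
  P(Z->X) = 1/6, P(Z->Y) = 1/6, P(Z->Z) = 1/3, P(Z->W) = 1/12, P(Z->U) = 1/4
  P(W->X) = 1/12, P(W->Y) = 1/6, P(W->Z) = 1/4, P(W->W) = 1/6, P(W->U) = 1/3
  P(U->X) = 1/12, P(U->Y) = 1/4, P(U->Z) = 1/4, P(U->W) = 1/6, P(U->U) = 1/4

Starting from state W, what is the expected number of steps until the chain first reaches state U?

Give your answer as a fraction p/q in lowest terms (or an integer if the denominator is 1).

Answer: 2346/553

Derivation:
Let h_i = expected steps to first reach U from state i.
Boundary: h_U = 0.
First-step equations for the other states:
  h_X = 1 + 1/5*h_X + 1/5*h_Y + 1/5*h_Z + 1/5*h_W + 1/5*h_U
  h_Y = 1 + 1/12*h_X + 1/2*h_Y + 1/12*h_Z + 1/4*h_W + 1/12*h_U
  h_Z = 1 + 1/6*h_X + 1/6*h_Y + 1/3*h_Z + 1/12*h_W + 1/4*h_U
  h_W = 1 + 1/12*h_X + 1/6*h_Y + 1/4*h_Z + 1/6*h_W + 1/3*h_U

Substituting h_U = 0 and rearranging gives the linear system (I - Q) h = 1:
  [4/5, -1/5, -1/5, -1/5] . (h_X, h_Y, h_Z, h_W) = 1
  [-1/12, 1/2, -1/12, -1/4] . (h_X, h_Y, h_Z, h_W) = 1
  [-1/6, -1/6, 2/3, -1/12] . (h_X, h_Y, h_Z, h_W) = 1
  [-1/12, -1/6, -1/4, 5/6] . (h_X, h_Y, h_Z, h_W) = 1

Solving yields:
  h_X = 2717/553
  h_Y = 452/79
  h_Z = 2593/553
  h_W = 2346/553

Starting state is W, so the expected hitting time is h_W = 2346/553.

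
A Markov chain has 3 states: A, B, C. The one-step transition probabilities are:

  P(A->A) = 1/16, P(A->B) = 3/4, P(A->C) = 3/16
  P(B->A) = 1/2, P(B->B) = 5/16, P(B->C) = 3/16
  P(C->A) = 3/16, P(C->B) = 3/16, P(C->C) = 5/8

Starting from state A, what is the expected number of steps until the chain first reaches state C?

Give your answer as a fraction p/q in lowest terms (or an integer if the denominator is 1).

Answer: 16/3

Derivation:
Let h_i = expected steps to first reach C from state i.
Boundary: h_C = 0.
First-step equations for the other states:
  h_A = 1 + 1/16*h_A + 3/4*h_B + 3/16*h_C
  h_B = 1 + 1/2*h_A + 5/16*h_B + 3/16*h_C

Substituting h_C = 0 and rearranging gives the linear system (I - Q) h = 1:
  [15/16, -3/4] . (h_A, h_B) = 1
  [-1/2, 11/16] . (h_A, h_B) = 1

Solving yields:
  h_A = 16/3
  h_B = 16/3

Starting state is A, so the expected hitting time is h_A = 16/3.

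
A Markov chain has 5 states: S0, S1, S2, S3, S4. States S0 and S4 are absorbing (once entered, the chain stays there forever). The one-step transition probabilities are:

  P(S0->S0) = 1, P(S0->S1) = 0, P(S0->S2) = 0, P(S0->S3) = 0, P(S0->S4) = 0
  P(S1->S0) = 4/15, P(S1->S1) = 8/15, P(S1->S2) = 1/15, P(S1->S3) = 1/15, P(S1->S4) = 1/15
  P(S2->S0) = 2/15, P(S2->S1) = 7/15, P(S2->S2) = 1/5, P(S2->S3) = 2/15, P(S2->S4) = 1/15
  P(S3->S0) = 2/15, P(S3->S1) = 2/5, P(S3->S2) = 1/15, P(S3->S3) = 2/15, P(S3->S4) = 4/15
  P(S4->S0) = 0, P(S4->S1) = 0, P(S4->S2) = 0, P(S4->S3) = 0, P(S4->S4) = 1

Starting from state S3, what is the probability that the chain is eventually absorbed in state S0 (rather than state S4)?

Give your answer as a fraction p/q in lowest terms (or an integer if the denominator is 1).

Answer: 31/56

Derivation:
Let a_i = P(absorbed in S0 | start in state i).
Boundary conditions: a_S0 = 1, a_S4 = 0.
For each transient state i, a_i = sum_j P(i->j) * a_j:
  a_S1 = 4/15*a_S0 + 8/15*a_S1 + 1/15*a_S2 + 1/15*a_S3 + 1/15*a_S4
  a_S2 = 2/15*a_S0 + 7/15*a_S1 + 1/5*a_S2 + 2/15*a_S3 + 1/15*a_S4
  a_S3 = 2/15*a_S0 + 2/5*a_S1 + 1/15*a_S2 + 2/15*a_S3 + 4/15*a_S4

Substituting a_S0 = 1 and a_S4 = 0, rearrange to (I - Q) a = r where r[i] = P(i -> S0):
  [7/15, -1/15, -1/15] . (a_S1, a_S2, a_S3) = 4/15
  [-7/15, 4/5, -2/15] . (a_S1, a_S2, a_S3) = 2/15
  [-2/5, -1/15, 13/15] . (a_S1, a_S2, a_S3) = 2/15

Solving yields:
  a_S1 = 3/4
  a_S2 = 39/56
  a_S3 = 31/56

Starting state is S3, so the absorption probability is a_S3 = 31/56.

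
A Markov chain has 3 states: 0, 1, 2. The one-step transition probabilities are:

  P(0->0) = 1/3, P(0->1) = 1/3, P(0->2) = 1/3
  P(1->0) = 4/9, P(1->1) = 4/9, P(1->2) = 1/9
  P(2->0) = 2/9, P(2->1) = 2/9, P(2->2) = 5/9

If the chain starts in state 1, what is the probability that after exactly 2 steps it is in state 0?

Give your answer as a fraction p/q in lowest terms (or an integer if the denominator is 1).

Answer: 10/27

Derivation:
Computing P^2 by repeated multiplication:
P^1 =
  0: [1/3, 1/3, 1/3]
  1: [4/9, 4/9, 1/9]
  2: [2/9, 2/9, 5/9]
P^2 =
  0: [1/3, 1/3, 1/3]
  1: [10/27, 10/27, 7/27]
  2: [8/27, 8/27, 11/27]

(P^2)[1 -> 0] = 10/27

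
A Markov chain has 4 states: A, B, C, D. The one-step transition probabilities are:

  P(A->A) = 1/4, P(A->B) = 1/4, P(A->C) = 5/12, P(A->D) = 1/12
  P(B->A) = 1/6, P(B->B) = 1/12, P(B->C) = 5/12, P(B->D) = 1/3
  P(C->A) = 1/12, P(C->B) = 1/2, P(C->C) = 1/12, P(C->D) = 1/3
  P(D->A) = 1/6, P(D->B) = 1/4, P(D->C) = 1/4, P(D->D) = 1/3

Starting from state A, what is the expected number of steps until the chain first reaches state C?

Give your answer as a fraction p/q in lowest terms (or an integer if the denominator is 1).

Let h_i = expected steps to first reach C from state i.
Boundary: h_C = 0.
First-step equations for the other states:
  h_A = 1 + 1/4*h_A + 1/4*h_B + 5/12*h_C + 1/12*h_D
  h_B = 1 + 1/6*h_A + 1/12*h_B + 5/12*h_C + 1/3*h_D
  h_D = 1 + 1/6*h_A + 1/4*h_B + 1/4*h_C + 1/3*h_D

Substituting h_C = 0 and rearranging gives the linear system (I - Q) h = 1:
  [3/4, -1/4, -1/12] . (h_A, h_B, h_D) = 1
  [-1/6, 11/12, -1/3] . (h_A, h_B, h_D) = 1
  [-1/6, -1/4, 2/3] . (h_A, h_B, h_D) = 1

Solving yields:
  h_A = 189/73
  h_B = 198/73
  h_D = 231/73

Starting state is A, so the expected hitting time is h_A = 189/73.

Answer: 189/73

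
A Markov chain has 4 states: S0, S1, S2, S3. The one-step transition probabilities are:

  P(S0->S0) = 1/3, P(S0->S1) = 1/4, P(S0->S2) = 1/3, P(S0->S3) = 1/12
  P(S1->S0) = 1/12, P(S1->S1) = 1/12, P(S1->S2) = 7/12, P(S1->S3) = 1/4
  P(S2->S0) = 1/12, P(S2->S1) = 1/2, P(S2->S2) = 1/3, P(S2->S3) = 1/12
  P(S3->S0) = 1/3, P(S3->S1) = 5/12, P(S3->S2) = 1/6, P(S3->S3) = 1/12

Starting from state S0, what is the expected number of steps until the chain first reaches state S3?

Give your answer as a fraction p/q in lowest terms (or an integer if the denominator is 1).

Answer: 636/85

Derivation:
Let h_i = expected steps to first reach S3 from state i.
Boundary: h_S3 = 0.
First-step equations for the other states:
  h_S0 = 1 + 1/3*h_S0 + 1/4*h_S1 + 1/3*h_S2 + 1/12*h_S3
  h_S1 = 1 + 1/12*h_S0 + 1/12*h_S1 + 7/12*h_S2 + 1/4*h_S3
  h_S2 = 1 + 1/12*h_S0 + 1/2*h_S1 + 1/3*h_S2 + 1/12*h_S3

Substituting h_S3 = 0 and rearranging gives the linear system (I - Q) h = 1:
  [2/3, -1/4, -1/3] . (h_S0, h_S1, h_S2) = 1
  [-1/12, 11/12, -7/12] . (h_S0, h_S1, h_S2) = 1
  [-1/12, -1/2, 2/3] . (h_S0, h_S1, h_S2) = 1

Solving yields:
  h_S0 = 636/85
  h_S1 = 108/17
  h_S2 = 36/5

Starting state is S0, so the expected hitting time is h_S0 = 636/85.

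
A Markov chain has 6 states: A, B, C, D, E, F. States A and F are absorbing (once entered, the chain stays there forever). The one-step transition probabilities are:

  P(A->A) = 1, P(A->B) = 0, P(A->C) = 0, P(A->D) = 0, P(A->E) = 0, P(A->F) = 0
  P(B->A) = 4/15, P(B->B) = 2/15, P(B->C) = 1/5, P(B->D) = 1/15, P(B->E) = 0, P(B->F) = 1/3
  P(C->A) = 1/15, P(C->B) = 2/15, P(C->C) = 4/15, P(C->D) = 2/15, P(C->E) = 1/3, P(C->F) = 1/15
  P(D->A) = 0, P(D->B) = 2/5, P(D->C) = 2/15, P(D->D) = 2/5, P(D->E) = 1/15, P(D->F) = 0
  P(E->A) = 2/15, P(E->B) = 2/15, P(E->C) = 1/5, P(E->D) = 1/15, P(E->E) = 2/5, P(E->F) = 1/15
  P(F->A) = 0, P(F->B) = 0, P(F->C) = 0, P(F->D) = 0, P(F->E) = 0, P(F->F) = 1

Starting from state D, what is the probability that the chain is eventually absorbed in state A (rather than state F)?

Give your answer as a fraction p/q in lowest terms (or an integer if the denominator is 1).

Let a_i = P(absorbed in A | start in state i).
Boundary conditions: a_A = 1, a_F = 0.
For each transient state i, a_i = sum_j P(i->j) * a_j:
  a_B = 4/15*a_A + 2/15*a_B + 1/5*a_C + 1/15*a_D + 0*a_E + 1/3*a_F
  a_C = 1/15*a_A + 2/15*a_B + 4/15*a_C + 2/15*a_D + 1/3*a_E + 1/15*a_F
  a_D = 0*a_A + 2/5*a_B + 2/15*a_C + 2/5*a_D + 1/15*a_E + 0*a_F
  a_E = 2/15*a_A + 2/15*a_B + 1/5*a_C + 1/15*a_D + 2/5*a_E + 1/15*a_F

Substituting a_A = 1 and a_F = 0, rearrange to (I - Q) a = r where r[i] = P(i -> A):
  [13/15, -1/5, -1/15, 0] . (a_B, a_C, a_D, a_E) = 4/15
  [-2/15, 11/15, -2/15, -1/3] . (a_B, a_C, a_D, a_E) = 1/15
  [-2/5, -2/15, 3/5, -1/15] . (a_B, a_C, a_D, a_E) = 0
  [-2/15, -1/5, -1/15, 3/5] . (a_B, a_C, a_D, a_E) = 2/15

Solving yields:
  a_B = 373/805
  a_C = 3718/7245
  a_D = 167/345
  a_E = 797/1449

Starting state is D, so the absorption probability is a_D = 167/345.

Answer: 167/345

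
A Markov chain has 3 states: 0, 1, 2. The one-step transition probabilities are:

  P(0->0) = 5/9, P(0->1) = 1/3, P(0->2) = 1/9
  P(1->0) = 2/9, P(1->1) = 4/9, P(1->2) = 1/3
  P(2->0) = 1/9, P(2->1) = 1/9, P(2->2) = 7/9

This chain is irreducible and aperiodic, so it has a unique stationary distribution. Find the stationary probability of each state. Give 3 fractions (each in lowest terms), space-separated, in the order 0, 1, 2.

Answer: 1/4 1/4 1/2

Derivation:
The stationary distribution satisfies pi = pi * P, i.e.:
  pi_0 = 5/9*pi_0 + 2/9*pi_1 + 1/9*pi_2
  pi_1 = 1/3*pi_0 + 4/9*pi_1 + 1/9*pi_2
  pi_2 = 1/9*pi_0 + 1/3*pi_1 + 7/9*pi_2
with normalization: pi_0 + pi_1 + pi_2 = 1.

Using the first 2 balance equations plus normalization, the linear system A*pi = b is:
  [-4/9, 2/9, 1/9] . pi = 0
  [1/3, -5/9, 1/9] . pi = 0
  [1, 1, 1] . pi = 1

Solving yields:
  pi_0 = 1/4
  pi_1 = 1/4
  pi_2 = 1/2

Verification (pi * P):
  1/4*5/9 + 1/4*2/9 + 1/2*1/9 = 1/4 = pi_0  (ok)
  1/4*1/3 + 1/4*4/9 + 1/2*1/9 = 1/4 = pi_1  (ok)
  1/4*1/9 + 1/4*1/3 + 1/2*7/9 = 1/2 = pi_2  (ok)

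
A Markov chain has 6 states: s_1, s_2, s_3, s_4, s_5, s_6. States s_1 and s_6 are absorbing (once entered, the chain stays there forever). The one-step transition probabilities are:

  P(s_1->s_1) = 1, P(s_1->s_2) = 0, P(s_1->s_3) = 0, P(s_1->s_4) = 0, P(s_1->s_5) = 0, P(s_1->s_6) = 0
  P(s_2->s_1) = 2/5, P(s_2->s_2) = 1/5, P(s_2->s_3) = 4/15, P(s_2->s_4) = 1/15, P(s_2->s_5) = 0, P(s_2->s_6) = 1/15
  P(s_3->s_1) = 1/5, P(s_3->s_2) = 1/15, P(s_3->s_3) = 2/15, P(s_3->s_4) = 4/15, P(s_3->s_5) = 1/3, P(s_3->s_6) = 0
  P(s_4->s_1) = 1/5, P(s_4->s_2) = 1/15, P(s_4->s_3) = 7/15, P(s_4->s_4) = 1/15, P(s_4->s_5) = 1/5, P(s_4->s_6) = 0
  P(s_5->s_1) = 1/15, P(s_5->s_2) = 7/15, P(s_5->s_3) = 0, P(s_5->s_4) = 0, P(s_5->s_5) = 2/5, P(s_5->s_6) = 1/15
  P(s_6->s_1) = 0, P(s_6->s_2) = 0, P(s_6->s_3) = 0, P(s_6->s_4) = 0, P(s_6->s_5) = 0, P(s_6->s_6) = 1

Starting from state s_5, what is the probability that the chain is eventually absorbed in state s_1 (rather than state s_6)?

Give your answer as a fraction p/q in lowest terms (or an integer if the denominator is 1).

Let a_i = P(absorbed in s_1 | start in state i).
Boundary conditions: a_s_1 = 1, a_s_6 = 0.
For each transient state i, a_i = sum_j P(i->j) * a_j:
  a_s_2 = 2/5*a_s_1 + 1/5*a_s_2 + 4/15*a_s_3 + 1/15*a_s_4 + 0*a_s_5 + 1/15*a_s_6
  a_s_3 = 1/5*a_s_1 + 1/15*a_s_2 + 2/15*a_s_3 + 4/15*a_s_4 + 1/3*a_s_5 + 0*a_s_6
  a_s_4 = 1/5*a_s_1 + 1/15*a_s_2 + 7/15*a_s_3 + 1/15*a_s_4 + 1/5*a_s_5 + 0*a_s_6
  a_s_5 = 1/15*a_s_1 + 7/15*a_s_2 + 0*a_s_3 + 0*a_s_4 + 2/5*a_s_5 + 1/15*a_s_6

Substituting a_s_1 = 1 and a_s_6 = 0, rearrange to (I - Q) a = r where r[i] = P(i -> s_1):
  [4/5, -4/15, -1/15, 0] . (a_s_2, a_s_3, a_s_4, a_s_5) = 2/5
  [-1/15, 13/15, -4/15, -1/3] . (a_s_2, a_s_3, a_s_4, a_s_5) = 1/5
  [-1/15, -7/15, 14/15, -1/5] . (a_s_2, a_s_3, a_s_4, a_s_5) = 1/5
  [-7/15, 0, 0, 3/5] . (a_s_2, a_s_3, a_s_4, a_s_5) = 1/15

Solving yields:
  a_s_2 = 1867/2165
  a_s_3 = 5636/6495
  a_s_4 = 5698/6495
  a_s_5 = 5078/6495

Starting state is s_5, so the absorption probability is a_s_5 = 5078/6495.

Answer: 5078/6495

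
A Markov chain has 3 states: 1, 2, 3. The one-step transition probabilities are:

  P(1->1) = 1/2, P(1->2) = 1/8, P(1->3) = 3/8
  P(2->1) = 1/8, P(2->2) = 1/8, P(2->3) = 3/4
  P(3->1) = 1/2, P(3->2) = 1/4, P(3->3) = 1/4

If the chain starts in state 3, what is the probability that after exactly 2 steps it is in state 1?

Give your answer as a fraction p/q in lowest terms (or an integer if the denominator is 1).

Computing P^2 by repeated multiplication:
P^1 =
  1: [1/2, 1/8, 3/8]
  2: [1/8, 1/8, 3/4]
  3: [1/2, 1/4, 1/4]
P^2 =
  1: [29/64, 11/64, 3/8]
  2: [29/64, 7/32, 21/64]
  3: [13/32, 5/32, 7/16]

(P^2)[3 -> 1] = 13/32

Answer: 13/32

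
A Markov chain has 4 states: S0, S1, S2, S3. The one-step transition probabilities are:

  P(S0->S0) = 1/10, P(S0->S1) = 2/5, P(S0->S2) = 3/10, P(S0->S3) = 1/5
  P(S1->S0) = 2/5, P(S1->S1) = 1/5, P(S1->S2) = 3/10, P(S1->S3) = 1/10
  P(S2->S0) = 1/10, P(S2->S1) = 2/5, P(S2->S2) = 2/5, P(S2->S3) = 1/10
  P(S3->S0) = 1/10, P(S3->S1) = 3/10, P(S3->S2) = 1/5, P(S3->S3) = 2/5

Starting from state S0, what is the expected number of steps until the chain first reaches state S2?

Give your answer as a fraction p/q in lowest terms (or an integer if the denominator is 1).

Let h_i = expected steps to first reach S2 from state i.
Boundary: h_S2 = 0.
First-step equations for the other states:
  h_S0 = 1 + 1/10*h_S0 + 2/5*h_S1 + 3/10*h_S2 + 1/5*h_S3
  h_S1 = 1 + 2/5*h_S0 + 1/5*h_S1 + 3/10*h_S2 + 1/10*h_S3
  h_S3 = 1 + 1/10*h_S0 + 3/10*h_S1 + 1/5*h_S2 + 2/5*h_S3

Substituting h_S2 = 0 and rearranging gives the linear system (I - Q) h = 1:
  [9/10, -2/5, -1/5] . (h_S0, h_S1, h_S3) = 1
  [-2/5, 4/5, -1/10] . (h_S0, h_S1, h_S3) = 1
  [-1/10, -3/10, 3/5] . (h_S0, h_S1, h_S3) = 1

Solving yields:
  h_S0 = 190/53
  h_S1 = 188/53
  h_S3 = 214/53

Starting state is S0, so the expected hitting time is h_S0 = 190/53.

Answer: 190/53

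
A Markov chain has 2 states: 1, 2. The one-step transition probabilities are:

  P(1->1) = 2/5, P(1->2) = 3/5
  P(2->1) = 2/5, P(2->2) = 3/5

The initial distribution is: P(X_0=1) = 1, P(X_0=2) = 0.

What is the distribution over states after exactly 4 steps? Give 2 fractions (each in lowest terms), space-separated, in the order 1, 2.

Answer: 2/5 3/5

Derivation:
Propagating the distribution step by step (d_{t+1} = d_t * P):
d_0 = (1=1, 2=0)
  d_1[1] = 1*2/5 + 0*2/5 = 2/5
  d_1[2] = 1*3/5 + 0*3/5 = 3/5
d_1 = (1=2/5, 2=3/5)
  d_2[1] = 2/5*2/5 + 3/5*2/5 = 2/5
  d_2[2] = 2/5*3/5 + 3/5*3/5 = 3/5
d_2 = (1=2/5, 2=3/5)
  d_3[1] = 2/5*2/5 + 3/5*2/5 = 2/5
  d_3[2] = 2/5*3/5 + 3/5*3/5 = 3/5
d_3 = (1=2/5, 2=3/5)
  d_4[1] = 2/5*2/5 + 3/5*2/5 = 2/5
  d_4[2] = 2/5*3/5 + 3/5*3/5 = 3/5
d_4 = (1=2/5, 2=3/5)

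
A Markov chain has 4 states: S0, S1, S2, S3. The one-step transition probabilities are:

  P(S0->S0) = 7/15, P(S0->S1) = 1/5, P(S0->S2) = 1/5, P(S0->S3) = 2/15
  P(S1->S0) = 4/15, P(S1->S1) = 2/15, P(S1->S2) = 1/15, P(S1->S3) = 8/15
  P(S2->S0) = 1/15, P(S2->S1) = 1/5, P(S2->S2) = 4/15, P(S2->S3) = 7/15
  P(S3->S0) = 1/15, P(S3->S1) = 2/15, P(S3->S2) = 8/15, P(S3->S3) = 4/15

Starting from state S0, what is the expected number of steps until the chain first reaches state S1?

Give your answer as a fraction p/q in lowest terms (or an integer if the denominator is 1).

Answer: 2355/428

Derivation:
Let h_i = expected steps to first reach S1 from state i.
Boundary: h_S1 = 0.
First-step equations for the other states:
  h_S0 = 1 + 7/15*h_S0 + 1/5*h_S1 + 1/5*h_S2 + 2/15*h_S3
  h_S2 = 1 + 1/15*h_S0 + 1/5*h_S1 + 4/15*h_S2 + 7/15*h_S3
  h_S3 = 1 + 1/15*h_S0 + 2/15*h_S1 + 8/15*h_S2 + 4/15*h_S3

Substituting h_S1 = 0 and rearranging gives the linear system (I - Q) h = 1:
  [8/15, -1/5, -2/15] . (h_S0, h_S2, h_S3) = 1
  [-1/15, 11/15, -7/15] . (h_S0, h_S2, h_S3) = 1
  [-1/15, -8/15, 11/15] . (h_S0, h_S2, h_S3) = 1

Solving yields:
  h_S0 = 2355/428
  h_S2 = 1215/214
  h_S3 = 2565/428

Starting state is S0, so the expected hitting time is h_S0 = 2355/428.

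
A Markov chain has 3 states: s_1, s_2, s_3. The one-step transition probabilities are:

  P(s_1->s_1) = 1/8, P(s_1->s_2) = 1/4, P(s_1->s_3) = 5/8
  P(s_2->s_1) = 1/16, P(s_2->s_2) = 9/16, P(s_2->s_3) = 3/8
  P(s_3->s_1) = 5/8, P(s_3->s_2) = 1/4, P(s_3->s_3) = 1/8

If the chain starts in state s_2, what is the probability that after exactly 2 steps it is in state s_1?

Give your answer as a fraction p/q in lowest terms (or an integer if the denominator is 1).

Answer: 71/256

Derivation:
Computing P^2 by repeated multiplication:
P^1 =
  s_1: [1/8, 1/4, 5/8]
  s_2: [1/16, 9/16, 3/8]
  s_3: [5/8, 1/4, 1/8]
P^2 =
  s_1: [27/64, 21/64, 1/4]
  s_2: [71/256, 109/256, 19/64]
  s_3: [11/64, 21/64, 1/2]

(P^2)[s_2 -> s_1] = 71/256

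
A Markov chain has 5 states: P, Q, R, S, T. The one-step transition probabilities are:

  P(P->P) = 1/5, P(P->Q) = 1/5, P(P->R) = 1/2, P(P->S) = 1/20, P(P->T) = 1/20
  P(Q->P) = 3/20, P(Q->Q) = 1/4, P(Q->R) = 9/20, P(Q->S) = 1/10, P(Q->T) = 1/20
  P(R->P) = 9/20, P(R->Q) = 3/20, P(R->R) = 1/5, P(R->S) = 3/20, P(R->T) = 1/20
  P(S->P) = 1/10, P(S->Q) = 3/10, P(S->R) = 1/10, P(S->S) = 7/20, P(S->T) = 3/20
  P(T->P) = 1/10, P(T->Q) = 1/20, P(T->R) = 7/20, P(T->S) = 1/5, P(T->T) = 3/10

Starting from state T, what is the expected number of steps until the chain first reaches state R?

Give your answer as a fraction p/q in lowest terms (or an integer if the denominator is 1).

Let h_i = expected steps to first reach R from state i.
Boundary: h_R = 0.
First-step equations for the other states:
  h_P = 1 + 1/5*h_P + 1/5*h_Q + 1/2*h_R + 1/20*h_S + 1/20*h_T
  h_Q = 1 + 3/20*h_P + 1/4*h_Q + 9/20*h_R + 1/10*h_S + 1/20*h_T
  h_S = 1 + 1/10*h_P + 3/10*h_Q + 1/10*h_R + 7/20*h_S + 3/20*h_T
  h_T = 1 + 1/10*h_P + 1/20*h_Q + 7/20*h_R + 1/5*h_S + 3/10*h_T

Substituting h_R = 0 and rearranging gives the linear system (I - Q) h = 1:
  [4/5, -1/5, -1/20, -1/20] . (h_P, h_Q, h_S, h_T) = 1
  [-3/20, 3/4, -1/10, -1/20] . (h_P, h_Q, h_S, h_T) = 1
  [-1/10, -3/10, 13/20, -3/20] . (h_P, h_Q, h_S, h_T) = 1
  [-1/10, -1/20, -1/5, 7/10] . (h_P, h_Q, h_S, h_T) = 1

Solving yields:
  h_P = 12840/5599
  h_Q = 13940/5599
  h_S = 1900/509
  h_T = 16800/5599

Starting state is T, so the expected hitting time is h_T = 16800/5599.

Answer: 16800/5599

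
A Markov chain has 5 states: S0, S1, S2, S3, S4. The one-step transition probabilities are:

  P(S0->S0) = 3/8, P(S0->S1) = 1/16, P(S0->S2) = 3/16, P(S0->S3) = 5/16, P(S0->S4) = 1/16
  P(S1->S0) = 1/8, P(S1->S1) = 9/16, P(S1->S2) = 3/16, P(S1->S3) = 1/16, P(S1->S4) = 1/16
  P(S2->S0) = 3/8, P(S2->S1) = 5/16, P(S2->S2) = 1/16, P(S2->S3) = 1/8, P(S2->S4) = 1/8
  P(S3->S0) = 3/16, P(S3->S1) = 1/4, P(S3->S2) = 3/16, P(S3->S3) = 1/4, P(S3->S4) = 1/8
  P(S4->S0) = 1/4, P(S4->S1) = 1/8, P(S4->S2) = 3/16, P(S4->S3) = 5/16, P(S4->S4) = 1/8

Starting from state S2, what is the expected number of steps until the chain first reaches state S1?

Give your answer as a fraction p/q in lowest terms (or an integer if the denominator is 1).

Let h_i = expected steps to first reach S1 from state i.
Boundary: h_S1 = 0.
First-step equations for the other states:
  h_S0 = 1 + 3/8*h_S0 + 1/16*h_S1 + 3/16*h_S2 + 5/16*h_S3 + 1/16*h_S4
  h_S2 = 1 + 3/8*h_S0 + 5/16*h_S1 + 1/16*h_S2 + 1/8*h_S3 + 1/8*h_S4
  h_S3 = 1 + 3/16*h_S0 + 1/4*h_S1 + 3/16*h_S2 + 1/4*h_S3 + 1/8*h_S4
  h_S4 = 1 + 1/4*h_S0 + 1/8*h_S1 + 3/16*h_S2 + 5/16*h_S3 + 1/8*h_S4

Substituting h_S1 = 0 and rearranging gives the linear system (I - Q) h = 1:
  [5/8, -3/16, -5/16, -1/16] . (h_S0, h_S2, h_S3, h_S4) = 1
  [-3/8, 15/16, -1/8, -1/8] . (h_S0, h_S2, h_S3, h_S4) = 1
  [-3/16, -3/16, 3/4, -1/8] . (h_S0, h_S2, h_S3, h_S4) = 1
  [-1/4, -3/16, -5/16, 7/8] . (h_S0, h_S2, h_S3, h_S4) = 1

Solving yields:
  h_S0 = 24480/3911
  h_S2 = 59056/11733
  h_S3 = 20064/3911
  h_S4 = 22848/3911

Starting state is S2, so the expected hitting time is h_S2 = 59056/11733.

Answer: 59056/11733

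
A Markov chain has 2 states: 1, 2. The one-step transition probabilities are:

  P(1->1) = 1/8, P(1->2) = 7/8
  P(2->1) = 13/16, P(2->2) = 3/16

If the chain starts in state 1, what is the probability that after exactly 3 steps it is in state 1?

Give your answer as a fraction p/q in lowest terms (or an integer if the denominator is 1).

Computing P^3 by repeated multiplication:
P^1 =
  1: [1/8, 7/8]
  2: [13/16, 3/16]
P^2 =
  1: [93/128, 35/128]
  2: [65/256, 191/256]
P^3 =
  1: [641/2048, 1407/2048]
  2: [2613/4096, 1483/4096]

(P^3)[1 -> 1] = 641/2048

Answer: 641/2048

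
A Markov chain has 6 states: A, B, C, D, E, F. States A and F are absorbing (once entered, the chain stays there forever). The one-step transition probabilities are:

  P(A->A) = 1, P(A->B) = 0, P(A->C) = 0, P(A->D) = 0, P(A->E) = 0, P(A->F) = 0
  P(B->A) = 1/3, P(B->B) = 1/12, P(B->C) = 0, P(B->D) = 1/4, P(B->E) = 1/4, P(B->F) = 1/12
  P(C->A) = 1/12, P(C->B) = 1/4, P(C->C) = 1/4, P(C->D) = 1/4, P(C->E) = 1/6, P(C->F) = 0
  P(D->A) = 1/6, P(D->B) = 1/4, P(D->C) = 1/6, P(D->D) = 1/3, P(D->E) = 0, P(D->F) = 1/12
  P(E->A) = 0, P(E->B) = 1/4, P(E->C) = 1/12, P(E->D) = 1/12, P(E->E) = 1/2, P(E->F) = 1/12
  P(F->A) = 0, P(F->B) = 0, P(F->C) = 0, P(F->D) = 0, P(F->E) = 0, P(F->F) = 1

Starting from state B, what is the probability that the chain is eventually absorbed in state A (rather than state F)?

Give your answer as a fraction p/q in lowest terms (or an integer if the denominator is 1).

Let a_i = P(absorbed in A | start in state i).
Boundary conditions: a_A = 1, a_F = 0.
For each transient state i, a_i = sum_j P(i->j) * a_j:
  a_B = 1/3*a_A + 1/12*a_B + 0*a_C + 1/4*a_D + 1/4*a_E + 1/12*a_F
  a_C = 1/12*a_A + 1/4*a_B + 1/4*a_C + 1/4*a_D + 1/6*a_E + 0*a_F
  a_D = 1/6*a_A + 1/4*a_B + 1/6*a_C + 1/3*a_D + 0*a_E + 1/12*a_F
  a_E = 0*a_A + 1/4*a_B + 1/12*a_C + 1/12*a_D + 1/2*a_E + 1/12*a_F

Substituting a_A = 1 and a_F = 0, rearrange to (I - Q) a = r where r[i] = P(i -> A):
  [11/12, 0, -1/4, -1/4] . (a_B, a_C, a_D, a_E) = 1/3
  [-1/4, 3/4, -1/4, -1/6] . (a_B, a_C, a_D, a_E) = 1/12
  [-1/4, -1/6, 2/3, 0] . (a_B, a_C, a_D, a_E) = 1/6
  [-1/4, -1/12, -1/12, 1/2] . (a_B, a_C, a_D, a_E) = 0

Solving yields:
  a_B = 977/1366
  a_C = 1949/2732
  a_D = 1903/2732
  a_E = 1619/2732

Starting state is B, so the absorption probability is a_B = 977/1366.

Answer: 977/1366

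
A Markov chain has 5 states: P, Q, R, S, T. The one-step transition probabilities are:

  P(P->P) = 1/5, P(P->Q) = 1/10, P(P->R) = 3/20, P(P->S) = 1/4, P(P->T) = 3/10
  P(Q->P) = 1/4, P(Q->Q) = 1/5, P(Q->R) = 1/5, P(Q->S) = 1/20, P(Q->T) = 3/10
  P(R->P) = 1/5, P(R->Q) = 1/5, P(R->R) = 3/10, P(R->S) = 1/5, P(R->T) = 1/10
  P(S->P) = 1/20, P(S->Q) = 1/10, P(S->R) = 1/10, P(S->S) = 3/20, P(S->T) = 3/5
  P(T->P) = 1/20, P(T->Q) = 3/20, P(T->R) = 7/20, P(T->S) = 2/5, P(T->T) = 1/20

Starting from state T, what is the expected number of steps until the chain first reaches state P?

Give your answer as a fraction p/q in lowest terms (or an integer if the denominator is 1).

Let h_i = expected steps to first reach P from state i.
Boundary: h_P = 0.
First-step equations for the other states:
  h_Q = 1 + 1/4*h_P + 1/5*h_Q + 1/5*h_R + 1/20*h_S + 3/10*h_T
  h_R = 1 + 1/5*h_P + 1/5*h_Q + 3/10*h_R + 1/5*h_S + 1/10*h_T
  h_S = 1 + 1/20*h_P + 1/10*h_Q + 1/10*h_R + 3/20*h_S + 3/5*h_T
  h_T = 1 + 1/20*h_P + 3/20*h_Q + 7/20*h_R + 2/5*h_S + 1/20*h_T

Substituting h_P = 0 and rearranging gives the linear system (I - Q) h = 1:
  [4/5, -1/5, -1/20, -3/10] . (h_Q, h_R, h_S, h_T) = 1
  [-1/5, 7/10, -1/5, -1/10] . (h_Q, h_R, h_S, h_T) = 1
  [-1/10, -1/10, 17/20, -3/5] . (h_Q, h_R, h_S, h_T) = 1
  [-3/20, -7/20, -2/5, 19/20] . (h_Q, h_R, h_S, h_T) = 1

Solving yields:
  h_Q = 20/3
  h_R = 7
  h_S = 26/3
  h_T = 25/3

Starting state is T, so the expected hitting time is h_T = 25/3.

Answer: 25/3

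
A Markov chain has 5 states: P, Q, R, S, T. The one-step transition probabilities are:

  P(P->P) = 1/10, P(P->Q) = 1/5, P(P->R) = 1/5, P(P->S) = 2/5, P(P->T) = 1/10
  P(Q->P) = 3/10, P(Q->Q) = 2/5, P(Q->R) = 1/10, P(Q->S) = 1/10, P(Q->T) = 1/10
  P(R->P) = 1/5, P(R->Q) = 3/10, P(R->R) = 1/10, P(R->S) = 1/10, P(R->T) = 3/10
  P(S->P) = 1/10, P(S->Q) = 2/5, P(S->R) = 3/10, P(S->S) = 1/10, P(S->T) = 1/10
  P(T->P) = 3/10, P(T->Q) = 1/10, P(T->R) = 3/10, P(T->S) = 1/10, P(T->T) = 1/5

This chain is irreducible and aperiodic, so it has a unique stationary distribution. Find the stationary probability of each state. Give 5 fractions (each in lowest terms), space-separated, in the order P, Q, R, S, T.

Answer: 38/183 539/1830 56/305 99/610 139/915

Derivation:
The stationary distribution satisfies pi = pi * P, i.e.:
  pi_P = 1/10*pi_P + 3/10*pi_Q + 1/5*pi_R + 1/10*pi_S + 3/10*pi_T
  pi_Q = 1/5*pi_P + 2/5*pi_Q + 3/10*pi_R + 2/5*pi_S + 1/10*pi_T
  pi_R = 1/5*pi_P + 1/10*pi_Q + 1/10*pi_R + 3/10*pi_S + 3/10*pi_T
  pi_S = 2/5*pi_P + 1/10*pi_Q + 1/10*pi_R + 1/10*pi_S + 1/10*pi_T
  pi_T = 1/10*pi_P + 1/10*pi_Q + 3/10*pi_R + 1/10*pi_S + 1/5*pi_T
with normalization: pi_P + pi_Q + pi_R + pi_S + pi_T = 1.

Using the first 4 balance equations plus normalization, the linear system A*pi = b is:
  [-9/10, 3/10, 1/5, 1/10, 3/10] . pi = 0
  [1/5, -3/5, 3/10, 2/5, 1/10] . pi = 0
  [1/5, 1/10, -9/10, 3/10, 3/10] . pi = 0
  [2/5, 1/10, 1/10, -9/10, 1/10] . pi = 0
  [1, 1, 1, 1, 1] . pi = 1

Solving yields:
  pi_P = 38/183
  pi_Q = 539/1830
  pi_R = 56/305
  pi_S = 99/610
  pi_T = 139/915

Verification (pi * P):
  38/183*1/10 + 539/1830*3/10 + 56/305*1/5 + 99/610*1/10 + 139/915*3/10 = 38/183 = pi_P  (ok)
  38/183*1/5 + 539/1830*2/5 + 56/305*3/10 + 99/610*2/5 + 139/915*1/10 = 539/1830 = pi_Q  (ok)
  38/183*1/5 + 539/1830*1/10 + 56/305*1/10 + 99/610*3/10 + 139/915*3/10 = 56/305 = pi_R  (ok)
  38/183*2/5 + 539/1830*1/10 + 56/305*1/10 + 99/610*1/10 + 139/915*1/10 = 99/610 = pi_S  (ok)
  38/183*1/10 + 539/1830*1/10 + 56/305*3/10 + 99/610*1/10 + 139/915*1/5 = 139/915 = pi_T  (ok)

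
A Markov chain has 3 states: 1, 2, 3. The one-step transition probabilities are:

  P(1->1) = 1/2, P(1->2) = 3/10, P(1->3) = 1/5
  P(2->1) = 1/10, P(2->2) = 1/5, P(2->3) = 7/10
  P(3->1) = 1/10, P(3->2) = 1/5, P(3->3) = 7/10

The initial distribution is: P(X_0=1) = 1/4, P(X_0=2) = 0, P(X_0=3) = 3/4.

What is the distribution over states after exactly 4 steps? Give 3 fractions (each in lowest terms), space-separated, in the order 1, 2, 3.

Answer: 211/1250 543/2500 307/500

Derivation:
Propagating the distribution step by step (d_{t+1} = d_t * P):
d_0 = (1=1/4, 2=0, 3=3/4)
  d_1[1] = 1/4*1/2 + 0*1/10 + 3/4*1/10 = 1/5
  d_1[2] = 1/4*3/10 + 0*1/5 + 3/4*1/5 = 9/40
  d_1[3] = 1/4*1/5 + 0*7/10 + 3/4*7/10 = 23/40
d_1 = (1=1/5, 2=9/40, 3=23/40)
  d_2[1] = 1/5*1/2 + 9/40*1/10 + 23/40*1/10 = 9/50
  d_2[2] = 1/5*3/10 + 9/40*1/5 + 23/40*1/5 = 11/50
  d_2[3] = 1/5*1/5 + 9/40*7/10 + 23/40*7/10 = 3/5
d_2 = (1=9/50, 2=11/50, 3=3/5)
  d_3[1] = 9/50*1/2 + 11/50*1/10 + 3/5*1/10 = 43/250
  d_3[2] = 9/50*3/10 + 11/50*1/5 + 3/5*1/5 = 109/500
  d_3[3] = 9/50*1/5 + 11/50*7/10 + 3/5*7/10 = 61/100
d_3 = (1=43/250, 2=109/500, 3=61/100)
  d_4[1] = 43/250*1/2 + 109/500*1/10 + 61/100*1/10 = 211/1250
  d_4[2] = 43/250*3/10 + 109/500*1/5 + 61/100*1/5 = 543/2500
  d_4[3] = 43/250*1/5 + 109/500*7/10 + 61/100*7/10 = 307/500
d_4 = (1=211/1250, 2=543/2500, 3=307/500)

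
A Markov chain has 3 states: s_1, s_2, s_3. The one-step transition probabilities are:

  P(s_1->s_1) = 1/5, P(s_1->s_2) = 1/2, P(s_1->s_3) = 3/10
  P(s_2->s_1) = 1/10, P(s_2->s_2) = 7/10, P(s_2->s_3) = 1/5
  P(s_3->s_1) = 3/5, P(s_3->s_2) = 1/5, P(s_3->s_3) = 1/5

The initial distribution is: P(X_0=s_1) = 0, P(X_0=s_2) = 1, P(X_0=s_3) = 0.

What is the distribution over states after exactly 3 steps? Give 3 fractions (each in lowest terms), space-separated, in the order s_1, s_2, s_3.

Answer: 113/500 553/1000 221/1000

Derivation:
Propagating the distribution step by step (d_{t+1} = d_t * P):
d_0 = (s_1=0, s_2=1, s_3=0)
  d_1[s_1] = 0*1/5 + 1*1/10 + 0*3/5 = 1/10
  d_1[s_2] = 0*1/2 + 1*7/10 + 0*1/5 = 7/10
  d_1[s_3] = 0*3/10 + 1*1/5 + 0*1/5 = 1/5
d_1 = (s_1=1/10, s_2=7/10, s_3=1/5)
  d_2[s_1] = 1/10*1/5 + 7/10*1/10 + 1/5*3/5 = 21/100
  d_2[s_2] = 1/10*1/2 + 7/10*7/10 + 1/5*1/5 = 29/50
  d_2[s_3] = 1/10*3/10 + 7/10*1/5 + 1/5*1/5 = 21/100
d_2 = (s_1=21/100, s_2=29/50, s_3=21/100)
  d_3[s_1] = 21/100*1/5 + 29/50*1/10 + 21/100*3/5 = 113/500
  d_3[s_2] = 21/100*1/2 + 29/50*7/10 + 21/100*1/5 = 553/1000
  d_3[s_3] = 21/100*3/10 + 29/50*1/5 + 21/100*1/5 = 221/1000
d_3 = (s_1=113/500, s_2=553/1000, s_3=221/1000)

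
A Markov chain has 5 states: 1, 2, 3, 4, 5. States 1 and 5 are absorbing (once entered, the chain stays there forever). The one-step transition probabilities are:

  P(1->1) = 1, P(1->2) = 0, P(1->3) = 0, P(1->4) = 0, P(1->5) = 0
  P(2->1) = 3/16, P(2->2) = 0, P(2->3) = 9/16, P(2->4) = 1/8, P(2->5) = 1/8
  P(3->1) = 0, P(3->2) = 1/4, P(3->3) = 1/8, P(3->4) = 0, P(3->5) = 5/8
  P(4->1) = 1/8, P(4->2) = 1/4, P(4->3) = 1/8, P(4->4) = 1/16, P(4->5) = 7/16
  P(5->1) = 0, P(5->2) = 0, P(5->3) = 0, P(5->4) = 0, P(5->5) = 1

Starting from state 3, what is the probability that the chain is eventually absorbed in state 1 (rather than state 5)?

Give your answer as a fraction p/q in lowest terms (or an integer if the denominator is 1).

Let a_i = P(absorbed in 1 | start in state i).
Boundary conditions: a_1 = 1, a_5 = 0.
For each transient state i, a_i = sum_j P(i->j) * a_j:
  a_2 = 3/16*a_1 + 0*a_2 + 9/16*a_3 + 1/8*a_4 + 1/8*a_5
  a_3 = 0*a_1 + 1/4*a_2 + 1/8*a_3 + 0*a_4 + 5/8*a_5
  a_4 = 1/8*a_1 + 1/4*a_2 + 1/8*a_3 + 1/16*a_4 + 7/16*a_5

Substituting a_1 = 1 and a_5 = 0, rearrange to (I - Q) a = r where r[i] = P(i -> 1):
  [1, -9/16, -1/8] . (a_2, a_3, a_4) = 3/16
  [-1/4, 7/8, 0] . (a_2, a_3, a_4) = 0
  [-1/4, -1/8, 15/16] . (a_2, a_3, a_4) = 1/8

Solving yields:
  a_2 = 343/1346
  a_3 = 49/673
  a_4 = 142/673

Starting state is 3, so the absorption probability is a_3 = 49/673.

Answer: 49/673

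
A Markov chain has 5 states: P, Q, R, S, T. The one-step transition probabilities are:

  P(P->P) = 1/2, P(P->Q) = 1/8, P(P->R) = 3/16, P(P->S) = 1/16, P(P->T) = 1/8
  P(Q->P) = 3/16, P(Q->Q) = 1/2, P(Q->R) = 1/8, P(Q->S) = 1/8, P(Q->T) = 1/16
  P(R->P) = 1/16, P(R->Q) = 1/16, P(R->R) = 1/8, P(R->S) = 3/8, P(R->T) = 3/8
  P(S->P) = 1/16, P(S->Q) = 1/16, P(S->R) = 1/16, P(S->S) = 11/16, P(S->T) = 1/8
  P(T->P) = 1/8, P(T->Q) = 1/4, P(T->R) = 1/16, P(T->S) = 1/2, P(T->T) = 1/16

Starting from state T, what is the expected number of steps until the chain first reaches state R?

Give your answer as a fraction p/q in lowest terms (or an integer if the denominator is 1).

Let h_i = expected steps to first reach R from state i.
Boundary: h_R = 0.
First-step equations for the other states:
  h_P = 1 + 1/2*h_P + 1/8*h_Q + 3/16*h_R + 1/16*h_S + 1/8*h_T
  h_Q = 1 + 3/16*h_P + 1/2*h_Q + 1/8*h_R + 1/8*h_S + 1/16*h_T
  h_S = 1 + 1/16*h_P + 1/16*h_Q + 1/16*h_R + 11/16*h_S + 1/8*h_T
  h_T = 1 + 1/8*h_P + 1/4*h_Q + 1/16*h_R + 1/2*h_S + 1/16*h_T

Substituting h_R = 0 and rearranging gives the linear system (I - Q) h = 1:
  [1/2, -1/8, -1/16, -1/8] . (h_P, h_Q, h_S, h_T) = 1
  [-3/16, 1/2, -1/8, -1/16] . (h_P, h_Q, h_S, h_T) = 1
  [-1/16, -1/16, 5/16, -1/8] . (h_P, h_Q, h_S, h_T) = 1
  [-1/8, -1/4, -1/2, 15/16] . (h_P, h_Q, h_S, h_T) = 1

Solving yields:
  h_P = 16672/2035
  h_Q = 18432/2035
  h_S = 21936/2035
  h_T = 21008/2035

Starting state is T, so the expected hitting time is h_T = 21008/2035.

Answer: 21008/2035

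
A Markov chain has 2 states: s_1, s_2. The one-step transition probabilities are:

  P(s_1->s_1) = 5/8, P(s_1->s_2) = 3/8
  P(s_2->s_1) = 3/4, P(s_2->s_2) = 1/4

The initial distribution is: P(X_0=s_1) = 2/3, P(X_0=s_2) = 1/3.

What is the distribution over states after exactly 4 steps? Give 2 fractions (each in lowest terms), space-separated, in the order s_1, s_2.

Answer: 2/3 1/3

Derivation:
Propagating the distribution step by step (d_{t+1} = d_t * P):
d_0 = (s_1=2/3, s_2=1/3)
  d_1[s_1] = 2/3*5/8 + 1/3*3/4 = 2/3
  d_1[s_2] = 2/3*3/8 + 1/3*1/4 = 1/3
d_1 = (s_1=2/3, s_2=1/3)
  d_2[s_1] = 2/3*5/8 + 1/3*3/4 = 2/3
  d_2[s_2] = 2/3*3/8 + 1/3*1/4 = 1/3
d_2 = (s_1=2/3, s_2=1/3)
  d_3[s_1] = 2/3*5/8 + 1/3*3/4 = 2/3
  d_3[s_2] = 2/3*3/8 + 1/3*1/4 = 1/3
d_3 = (s_1=2/3, s_2=1/3)
  d_4[s_1] = 2/3*5/8 + 1/3*3/4 = 2/3
  d_4[s_2] = 2/3*3/8 + 1/3*1/4 = 1/3
d_4 = (s_1=2/3, s_2=1/3)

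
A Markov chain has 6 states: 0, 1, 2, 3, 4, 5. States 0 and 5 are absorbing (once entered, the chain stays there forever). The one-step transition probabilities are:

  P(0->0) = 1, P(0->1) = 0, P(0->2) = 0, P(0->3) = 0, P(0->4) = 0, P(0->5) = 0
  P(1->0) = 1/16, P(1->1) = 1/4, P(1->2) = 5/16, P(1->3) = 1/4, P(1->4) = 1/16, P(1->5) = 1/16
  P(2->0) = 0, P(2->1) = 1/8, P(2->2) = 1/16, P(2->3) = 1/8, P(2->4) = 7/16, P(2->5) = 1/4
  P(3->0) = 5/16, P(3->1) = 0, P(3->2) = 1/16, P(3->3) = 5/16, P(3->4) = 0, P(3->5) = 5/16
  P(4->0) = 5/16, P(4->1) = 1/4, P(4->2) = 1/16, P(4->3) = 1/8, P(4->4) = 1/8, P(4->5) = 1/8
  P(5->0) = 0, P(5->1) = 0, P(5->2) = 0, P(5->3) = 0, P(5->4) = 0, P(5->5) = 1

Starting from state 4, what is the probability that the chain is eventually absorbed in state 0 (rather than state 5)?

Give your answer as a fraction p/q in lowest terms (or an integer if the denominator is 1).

Answer: 6564/11155

Derivation:
Let a_i = P(absorbed in 0 | start in state i).
Boundary conditions: a_0 = 1, a_5 = 0.
For each transient state i, a_i = sum_j P(i->j) * a_j:
  a_1 = 1/16*a_0 + 1/4*a_1 + 5/16*a_2 + 1/4*a_3 + 1/16*a_4 + 1/16*a_5
  a_2 = 0*a_0 + 1/8*a_1 + 1/16*a_2 + 1/8*a_3 + 7/16*a_4 + 1/4*a_5
  a_3 = 5/16*a_0 + 0*a_1 + 1/16*a_2 + 5/16*a_3 + 0*a_4 + 5/16*a_5
  a_4 = 5/16*a_0 + 1/4*a_1 + 1/16*a_2 + 1/8*a_3 + 1/8*a_4 + 1/8*a_5

Substituting a_0 = 1 and a_5 = 0, rearrange to (I - Q) a = r where r[i] = P(i -> 0):
  [3/4, -5/16, -1/4, -1/16] . (a_1, a_2, a_3, a_4) = 1/16
  [-1/8, 15/16, -1/8, -7/16] . (a_1, a_2, a_3, a_4) = 0
  [0, -1/16, 11/16, 0] . (a_1, a_2, a_3, a_4) = 5/16
  [-1/4, -1/16, -1/8, 7/8] . (a_1, a_2, a_3, a_4) = 5/16

Solving yields:
  a_1 = 10341/22310
  a_2 = 4483/11155
  a_3 = 5478/11155
  a_4 = 6564/11155

Starting state is 4, so the absorption probability is a_4 = 6564/11155.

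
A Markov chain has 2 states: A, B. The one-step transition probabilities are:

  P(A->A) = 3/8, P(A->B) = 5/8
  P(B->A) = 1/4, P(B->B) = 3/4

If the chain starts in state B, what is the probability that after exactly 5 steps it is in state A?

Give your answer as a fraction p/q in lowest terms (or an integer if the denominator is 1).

Answer: 4681/16384

Derivation:
Computing P^5 by repeated multiplication:
P^1 =
  A: [3/8, 5/8]
  B: [1/4, 3/4]
P^2 =
  A: [19/64, 45/64]
  B: [9/32, 23/32]
P^3 =
  A: [147/512, 365/512]
  B: [73/256, 183/256]
P^4 =
  A: [1171/4096, 2925/4096]
  B: [585/2048, 1463/2048]
P^5 =
  A: [9363/32768, 23405/32768]
  B: [4681/16384, 11703/16384]

(P^5)[B -> A] = 4681/16384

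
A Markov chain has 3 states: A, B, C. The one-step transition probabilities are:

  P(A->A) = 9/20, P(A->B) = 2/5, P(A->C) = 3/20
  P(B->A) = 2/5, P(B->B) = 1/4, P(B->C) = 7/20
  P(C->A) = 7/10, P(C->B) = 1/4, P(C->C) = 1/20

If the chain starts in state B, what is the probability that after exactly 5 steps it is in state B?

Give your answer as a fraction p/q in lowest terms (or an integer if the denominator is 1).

Answer: 103157/320000

Derivation:
Computing P^5 by repeated multiplication:
P^1 =
  A: [9/20, 2/5, 3/20]
  B: [2/5, 1/4, 7/20]
  C: [7/10, 1/4, 1/20]
P^2 =
  A: [187/400, 127/400, 43/200]
  B: [21/40, 31/100, 33/200]
  C: [9/20, 71/200, 39/200]
P^3 =
  A: [3903/8000, 2561/8000, 24/125]
  B: [1903/4000, 263/800, 391/2000]
  C: [481/1000, 127/400, 403/2000]
P^4 =
  A: [77119/160000, 51709/160000, 7793/40000]
  B: [7719/16000, 25709/80000, 981/5000]
  C: [969/2000, 6443/20000, 3867/20000]
P^5 =
  A: [1544151/3200000, 1031357/3200000, 156123/800000]
  B: [772771/1600000, 103157/320000, 77861/400000]
  C: [48223/100000, 12907/40000, 39019/200000]

(P^5)[B -> B] = 103157/320000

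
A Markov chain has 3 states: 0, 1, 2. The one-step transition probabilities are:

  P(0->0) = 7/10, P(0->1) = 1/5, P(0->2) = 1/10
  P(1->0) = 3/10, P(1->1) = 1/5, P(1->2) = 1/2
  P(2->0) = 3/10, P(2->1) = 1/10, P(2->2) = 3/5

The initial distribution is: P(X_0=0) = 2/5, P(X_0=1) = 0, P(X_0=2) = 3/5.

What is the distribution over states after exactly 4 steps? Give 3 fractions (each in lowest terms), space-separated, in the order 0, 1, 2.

Answer: 3109/6250 829/5000 8419/25000

Derivation:
Propagating the distribution step by step (d_{t+1} = d_t * P):
d_0 = (0=2/5, 1=0, 2=3/5)
  d_1[0] = 2/5*7/10 + 0*3/10 + 3/5*3/10 = 23/50
  d_1[1] = 2/5*1/5 + 0*1/5 + 3/5*1/10 = 7/50
  d_1[2] = 2/5*1/10 + 0*1/2 + 3/5*3/5 = 2/5
d_1 = (0=23/50, 1=7/50, 2=2/5)
  d_2[0] = 23/50*7/10 + 7/50*3/10 + 2/5*3/10 = 121/250
  d_2[1] = 23/50*1/5 + 7/50*1/5 + 2/5*1/10 = 4/25
  d_2[2] = 23/50*1/10 + 7/50*1/2 + 2/5*3/5 = 89/250
d_2 = (0=121/250, 1=4/25, 2=89/250)
  d_3[0] = 121/250*7/10 + 4/25*3/10 + 89/250*3/10 = 617/1250
  d_3[1] = 121/250*1/5 + 4/25*1/5 + 89/250*1/10 = 411/2500
  d_3[2] = 121/250*1/10 + 4/25*1/2 + 89/250*3/5 = 171/500
d_3 = (0=617/1250, 1=411/2500, 2=171/500)
  d_4[0] = 617/1250*7/10 + 411/2500*3/10 + 171/500*3/10 = 3109/6250
  d_4[1] = 617/1250*1/5 + 411/2500*1/5 + 171/500*1/10 = 829/5000
  d_4[2] = 617/1250*1/10 + 411/2500*1/2 + 171/500*3/5 = 8419/25000
d_4 = (0=3109/6250, 1=829/5000, 2=8419/25000)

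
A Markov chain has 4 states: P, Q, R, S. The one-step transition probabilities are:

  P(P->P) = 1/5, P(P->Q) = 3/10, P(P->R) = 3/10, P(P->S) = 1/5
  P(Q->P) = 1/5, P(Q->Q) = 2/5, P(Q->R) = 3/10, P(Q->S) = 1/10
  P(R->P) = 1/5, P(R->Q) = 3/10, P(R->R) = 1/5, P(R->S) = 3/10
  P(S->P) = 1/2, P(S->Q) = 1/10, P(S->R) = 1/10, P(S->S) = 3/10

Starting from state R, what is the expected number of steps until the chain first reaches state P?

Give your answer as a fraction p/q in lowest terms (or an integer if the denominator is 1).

Let h_i = expected steps to first reach P from state i.
Boundary: h_P = 0.
First-step equations for the other states:
  h_Q = 1 + 1/5*h_P + 2/5*h_Q + 3/10*h_R + 1/10*h_S
  h_R = 1 + 1/5*h_P + 3/10*h_Q + 1/5*h_R + 3/10*h_S
  h_S = 1 + 1/2*h_P + 1/10*h_Q + 1/10*h_R + 3/10*h_S

Substituting h_P = 0 and rearranging gives the linear system (I - Q) h = 1:
  [3/5, -3/10, -1/10] . (h_Q, h_R, h_S) = 1
  [-3/10, 4/5, -3/10] . (h_Q, h_R, h_S) = 1
  [-1/10, -1/10, 7/10] . (h_Q, h_R, h_S) = 1

Solving yields:
  h_Q = 184/47
  h_R = 172/47
  h_S = 118/47

Starting state is R, so the expected hitting time is h_R = 172/47.

Answer: 172/47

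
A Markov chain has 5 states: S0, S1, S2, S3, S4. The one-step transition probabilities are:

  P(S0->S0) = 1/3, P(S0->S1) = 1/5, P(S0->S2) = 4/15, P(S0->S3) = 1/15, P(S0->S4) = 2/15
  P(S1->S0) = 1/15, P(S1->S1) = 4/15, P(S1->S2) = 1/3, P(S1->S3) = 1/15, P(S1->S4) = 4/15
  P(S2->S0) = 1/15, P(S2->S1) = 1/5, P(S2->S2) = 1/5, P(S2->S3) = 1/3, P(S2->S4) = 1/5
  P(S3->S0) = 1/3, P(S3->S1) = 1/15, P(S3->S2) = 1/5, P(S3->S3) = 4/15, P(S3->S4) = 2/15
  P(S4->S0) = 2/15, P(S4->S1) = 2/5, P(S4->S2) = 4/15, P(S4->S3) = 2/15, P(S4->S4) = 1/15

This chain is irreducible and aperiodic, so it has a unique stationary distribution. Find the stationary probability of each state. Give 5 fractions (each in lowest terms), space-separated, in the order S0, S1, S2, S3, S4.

Answer: 56/325 2408/10725 542/2145 1948/10725 1811/10725

Derivation:
The stationary distribution satisfies pi = pi * P, i.e.:
  pi_S0 = 1/3*pi_S0 + 1/15*pi_S1 + 1/15*pi_S2 + 1/3*pi_S3 + 2/15*pi_S4
  pi_S1 = 1/5*pi_S0 + 4/15*pi_S1 + 1/5*pi_S2 + 1/15*pi_S3 + 2/5*pi_S4
  pi_S2 = 4/15*pi_S0 + 1/3*pi_S1 + 1/5*pi_S2 + 1/5*pi_S3 + 4/15*pi_S4
  pi_S3 = 1/15*pi_S0 + 1/15*pi_S1 + 1/3*pi_S2 + 4/15*pi_S3 + 2/15*pi_S4
  pi_S4 = 2/15*pi_S0 + 4/15*pi_S1 + 1/5*pi_S2 + 2/15*pi_S3 + 1/15*pi_S4
with normalization: pi_S0 + pi_S1 + pi_S2 + pi_S3 + pi_S4 = 1.

Using the first 4 balance equations plus normalization, the linear system A*pi = b is:
  [-2/3, 1/15, 1/15, 1/3, 2/15] . pi = 0
  [1/5, -11/15, 1/5, 1/15, 2/5] . pi = 0
  [4/15, 1/3, -4/5, 1/5, 4/15] . pi = 0
  [1/15, 1/15, 1/3, -11/15, 2/15] . pi = 0
  [1, 1, 1, 1, 1] . pi = 1

Solving yields:
  pi_S0 = 56/325
  pi_S1 = 2408/10725
  pi_S2 = 542/2145
  pi_S3 = 1948/10725
  pi_S4 = 1811/10725

Verification (pi * P):
  56/325*1/3 + 2408/10725*1/15 + 542/2145*1/15 + 1948/10725*1/3 + 1811/10725*2/15 = 56/325 = pi_S0  (ok)
  56/325*1/5 + 2408/10725*4/15 + 542/2145*1/5 + 1948/10725*1/15 + 1811/10725*2/5 = 2408/10725 = pi_S1  (ok)
  56/325*4/15 + 2408/10725*1/3 + 542/2145*1/5 + 1948/10725*1/5 + 1811/10725*4/15 = 542/2145 = pi_S2  (ok)
  56/325*1/15 + 2408/10725*1/15 + 542/2145*1/3 + 1948/10725*4/15 + 1811/10725*2/15 = 1948/10725 = pi_S3  (ok)
  56/325*2/15 + 2408/10725*4/15 + 542/2145*1/5 + 1948/10725*2/15 + 1811/10725*1/15 = 1811/10725 = pi_S4  (ok)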